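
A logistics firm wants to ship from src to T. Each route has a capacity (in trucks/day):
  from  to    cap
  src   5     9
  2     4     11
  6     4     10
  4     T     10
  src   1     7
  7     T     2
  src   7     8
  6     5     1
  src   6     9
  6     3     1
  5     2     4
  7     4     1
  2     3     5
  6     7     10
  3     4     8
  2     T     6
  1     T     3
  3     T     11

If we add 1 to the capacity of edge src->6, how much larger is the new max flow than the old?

Original max flow = 19.
After raising cap(src->6), augmenting paths through that edge carry 1 more unit.
New max flow = 20. Increase = 1.

1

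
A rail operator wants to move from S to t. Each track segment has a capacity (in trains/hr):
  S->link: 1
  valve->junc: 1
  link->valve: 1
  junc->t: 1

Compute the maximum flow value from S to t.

Augment S->link->valve->junc->t: bottleneck 1. Total 1.
No augmenting path remains in the residual graph.

1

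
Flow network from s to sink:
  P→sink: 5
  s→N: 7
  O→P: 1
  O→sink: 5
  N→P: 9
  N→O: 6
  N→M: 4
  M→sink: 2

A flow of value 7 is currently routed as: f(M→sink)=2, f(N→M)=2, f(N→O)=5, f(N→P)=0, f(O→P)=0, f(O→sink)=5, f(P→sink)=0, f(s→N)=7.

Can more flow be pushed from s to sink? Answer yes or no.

No

Residual reachable from s: {s}; sink is not reachable.
Saturated cut: s→N with total capacity 7 = current flow value. Flow is maximum.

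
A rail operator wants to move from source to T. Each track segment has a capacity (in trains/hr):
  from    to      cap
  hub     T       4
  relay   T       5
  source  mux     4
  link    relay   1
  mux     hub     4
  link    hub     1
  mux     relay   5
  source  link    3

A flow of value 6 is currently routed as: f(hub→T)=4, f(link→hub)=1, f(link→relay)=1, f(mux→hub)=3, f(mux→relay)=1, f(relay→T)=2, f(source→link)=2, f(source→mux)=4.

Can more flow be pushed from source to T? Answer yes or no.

No

Residual reachable from source: {link, source}; T is not reachable.
Saturated cut: source→mux, link→hub, link→relay with total capacity 6 = current flow value. Flow is maximum.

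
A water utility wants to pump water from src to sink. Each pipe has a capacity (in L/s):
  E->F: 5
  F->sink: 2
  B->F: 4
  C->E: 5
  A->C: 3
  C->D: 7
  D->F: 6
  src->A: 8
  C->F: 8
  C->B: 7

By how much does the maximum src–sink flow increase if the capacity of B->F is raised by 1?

0

Original max flow = 2.
Edge B->F does not cross the min cut (source side {A, B, C, D, E, F, src}), so extra capacity there cannot help.
New max flow = 2. Increase = 0.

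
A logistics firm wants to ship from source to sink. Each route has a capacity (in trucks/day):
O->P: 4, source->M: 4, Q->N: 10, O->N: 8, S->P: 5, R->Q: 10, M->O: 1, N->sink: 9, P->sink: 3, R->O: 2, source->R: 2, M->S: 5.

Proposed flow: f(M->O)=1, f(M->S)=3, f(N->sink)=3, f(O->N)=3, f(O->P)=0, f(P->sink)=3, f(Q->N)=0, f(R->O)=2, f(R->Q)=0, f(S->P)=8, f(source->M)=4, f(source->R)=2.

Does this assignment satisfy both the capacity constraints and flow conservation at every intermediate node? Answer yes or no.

No

Capacity violated on S->P: flow 8 > capacity 5.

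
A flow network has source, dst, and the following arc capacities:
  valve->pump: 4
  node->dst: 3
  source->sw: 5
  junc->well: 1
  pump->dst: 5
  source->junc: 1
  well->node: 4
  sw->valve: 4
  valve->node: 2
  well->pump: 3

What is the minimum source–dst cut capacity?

Max flow = 5 (via 2 augmenting paths).
In the residual at optimum, the set reachable from source is {source, sw}.
Cut edges: source->junc (cap 1), sw->valve (cap 4). Sum = 5.

5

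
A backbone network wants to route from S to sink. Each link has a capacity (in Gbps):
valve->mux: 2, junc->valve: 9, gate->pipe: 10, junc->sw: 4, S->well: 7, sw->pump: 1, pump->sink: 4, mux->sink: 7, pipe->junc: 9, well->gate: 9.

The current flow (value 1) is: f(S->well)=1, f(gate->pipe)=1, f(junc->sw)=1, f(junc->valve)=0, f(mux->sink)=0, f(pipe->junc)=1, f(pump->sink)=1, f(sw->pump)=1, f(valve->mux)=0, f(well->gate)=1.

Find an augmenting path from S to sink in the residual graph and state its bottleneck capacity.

S->well->gate->pipe->junc->valve->mux->sink, bottleneck 2

Residual along S->well->gate->pipe->junc->valve->mux->sink: S->well: 6, well->gate: 8, gate->pipe: 9, pipe->junc: 8, junc->valve: 9, valve->mux: 2, mux->sink: 7.
Bottleneck = min = 2.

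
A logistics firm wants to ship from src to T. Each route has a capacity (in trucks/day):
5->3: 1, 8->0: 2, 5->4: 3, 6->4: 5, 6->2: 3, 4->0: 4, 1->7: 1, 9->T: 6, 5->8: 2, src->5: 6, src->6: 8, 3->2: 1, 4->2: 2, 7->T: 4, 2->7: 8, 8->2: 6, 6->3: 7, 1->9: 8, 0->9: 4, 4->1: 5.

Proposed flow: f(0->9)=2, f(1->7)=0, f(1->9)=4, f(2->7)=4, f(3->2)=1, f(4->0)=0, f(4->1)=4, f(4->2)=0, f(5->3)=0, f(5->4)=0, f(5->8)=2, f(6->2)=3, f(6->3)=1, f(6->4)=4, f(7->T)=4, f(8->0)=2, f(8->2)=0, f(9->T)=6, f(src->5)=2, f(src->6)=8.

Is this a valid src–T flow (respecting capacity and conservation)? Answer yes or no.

Every edge has 0 ≤ f(e) ≤ cap(e).
At each intermediate node, inflow equals outflow.

Yes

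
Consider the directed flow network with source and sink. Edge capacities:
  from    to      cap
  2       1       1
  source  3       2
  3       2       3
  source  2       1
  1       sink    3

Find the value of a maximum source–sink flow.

1

Augment source->2->1->sink: bottleneck 1. Total 1.
No augmenting path remains in the residual graph.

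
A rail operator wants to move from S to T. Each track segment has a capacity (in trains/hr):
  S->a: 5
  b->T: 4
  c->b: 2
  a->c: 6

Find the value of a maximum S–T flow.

Augment S->a->c->b->T: bottleneck 2. Total 2.
No augmenting path remains in the residual graph.

2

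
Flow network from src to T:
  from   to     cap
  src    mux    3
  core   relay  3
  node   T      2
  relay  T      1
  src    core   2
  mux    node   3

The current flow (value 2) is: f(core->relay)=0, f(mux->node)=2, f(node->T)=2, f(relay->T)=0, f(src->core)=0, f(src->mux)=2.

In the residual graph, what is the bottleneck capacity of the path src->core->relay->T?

1

Residual capacities along the path: src->core: 2, core->relay: 3, relay->T: 1.
Minimum is 1.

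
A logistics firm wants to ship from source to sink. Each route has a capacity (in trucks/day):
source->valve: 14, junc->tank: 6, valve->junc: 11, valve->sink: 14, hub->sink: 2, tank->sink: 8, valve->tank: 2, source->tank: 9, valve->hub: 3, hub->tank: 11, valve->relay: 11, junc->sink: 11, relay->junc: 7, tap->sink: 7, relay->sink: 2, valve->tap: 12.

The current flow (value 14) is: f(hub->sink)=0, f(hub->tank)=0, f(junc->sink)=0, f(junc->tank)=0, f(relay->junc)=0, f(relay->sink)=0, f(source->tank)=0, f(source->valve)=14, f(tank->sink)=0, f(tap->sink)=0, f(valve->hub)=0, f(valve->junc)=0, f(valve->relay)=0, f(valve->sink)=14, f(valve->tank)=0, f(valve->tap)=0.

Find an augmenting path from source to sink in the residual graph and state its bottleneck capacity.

source->tank->sink, bottleneck 8

Residual along source->tank->sink: source->tank: 9, tank->sink: 8.
Bottleneck = min = 8.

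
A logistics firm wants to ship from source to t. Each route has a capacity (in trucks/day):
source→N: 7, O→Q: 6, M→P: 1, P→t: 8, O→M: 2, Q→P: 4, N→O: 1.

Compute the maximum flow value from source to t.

Augment source→N→O→M→P→t: bottleneck 1. Total 1.
No augmenting path remains in the residual graph.

1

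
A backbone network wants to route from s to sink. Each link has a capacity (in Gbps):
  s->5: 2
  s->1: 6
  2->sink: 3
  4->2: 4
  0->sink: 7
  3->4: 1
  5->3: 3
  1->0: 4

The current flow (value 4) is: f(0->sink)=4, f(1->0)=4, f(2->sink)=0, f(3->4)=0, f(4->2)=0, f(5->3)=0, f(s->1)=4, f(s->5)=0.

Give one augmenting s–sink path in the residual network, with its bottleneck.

Residual along s->5->3->4->2->sink: s->5: 2, 5->3: 3, 3->4: 1, 4->2: 4, 2->sink: 3.
Bottleneck = min = 1.

s->5->3->4->2->sink, bottleneck 1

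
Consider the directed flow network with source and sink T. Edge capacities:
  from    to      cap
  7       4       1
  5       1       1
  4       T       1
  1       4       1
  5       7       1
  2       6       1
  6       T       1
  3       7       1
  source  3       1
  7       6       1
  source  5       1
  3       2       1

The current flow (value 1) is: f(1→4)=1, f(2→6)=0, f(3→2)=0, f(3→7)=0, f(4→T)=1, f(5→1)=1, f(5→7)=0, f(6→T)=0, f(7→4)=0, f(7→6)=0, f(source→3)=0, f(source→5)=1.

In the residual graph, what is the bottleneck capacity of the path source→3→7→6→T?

Residual capacities along the path: source→3: 1, 3→7: 1, 7→6: 1, 6→T: 1.
Minimum is 1.

1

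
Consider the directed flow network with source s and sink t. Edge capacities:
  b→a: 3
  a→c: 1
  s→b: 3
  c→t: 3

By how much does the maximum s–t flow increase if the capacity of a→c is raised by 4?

2

Original max flow = 1.
After raising cap(a→c), augmenting paths through that edge carry 2 more units.
New max flow = 3. Increase = 2.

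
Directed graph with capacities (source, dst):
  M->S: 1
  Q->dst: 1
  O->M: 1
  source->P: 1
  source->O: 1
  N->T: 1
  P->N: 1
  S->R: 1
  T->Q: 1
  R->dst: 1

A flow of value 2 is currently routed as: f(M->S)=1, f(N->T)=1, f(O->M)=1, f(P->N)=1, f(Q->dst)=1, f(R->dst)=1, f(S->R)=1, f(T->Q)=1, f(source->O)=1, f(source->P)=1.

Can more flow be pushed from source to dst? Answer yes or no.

Residual reachable from source: {source}; dst is not reachable.
Saturated cut: source->P, source->O with total capacity 2 = current flow value. Flow is maximum.

No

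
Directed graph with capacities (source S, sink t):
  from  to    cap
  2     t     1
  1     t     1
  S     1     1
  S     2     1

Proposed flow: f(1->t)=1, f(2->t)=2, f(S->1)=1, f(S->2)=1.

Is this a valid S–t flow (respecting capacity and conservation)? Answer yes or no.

No

Capacity violated on 2->t: flow 2 > capacity 1.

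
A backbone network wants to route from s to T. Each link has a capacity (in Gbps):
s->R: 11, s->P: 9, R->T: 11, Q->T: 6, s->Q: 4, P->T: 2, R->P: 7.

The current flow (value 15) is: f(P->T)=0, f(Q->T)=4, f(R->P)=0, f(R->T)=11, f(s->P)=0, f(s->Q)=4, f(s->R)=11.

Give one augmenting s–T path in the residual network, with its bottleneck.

s->P->T, bottleneck 2

Residual along s->P->T: s->P: 9, P->T: 2.
Bottleneck = min = 2.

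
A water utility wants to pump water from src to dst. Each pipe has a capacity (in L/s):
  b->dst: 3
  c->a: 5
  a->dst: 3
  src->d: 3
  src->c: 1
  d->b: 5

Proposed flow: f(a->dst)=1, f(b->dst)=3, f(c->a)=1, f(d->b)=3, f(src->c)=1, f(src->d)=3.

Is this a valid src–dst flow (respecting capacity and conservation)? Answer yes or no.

Yes

Every edge has 0 ≤ f(e) ≤ cap(e).
At each intermediate node, inflow equals outflow.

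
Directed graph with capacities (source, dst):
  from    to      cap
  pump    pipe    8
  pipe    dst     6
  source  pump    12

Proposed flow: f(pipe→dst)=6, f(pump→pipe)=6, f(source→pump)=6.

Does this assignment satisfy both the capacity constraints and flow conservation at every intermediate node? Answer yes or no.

Every edge has 0 ≤ f(e) ≤ cap(e).
At each intermediate node, inflow equals outflow.

Yes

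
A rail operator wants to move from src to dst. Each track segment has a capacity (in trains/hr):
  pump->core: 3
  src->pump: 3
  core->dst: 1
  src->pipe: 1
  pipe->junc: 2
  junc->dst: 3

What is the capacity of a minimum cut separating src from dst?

Max flow = 2 (via 2 augmenting paths).
In the residual at optimum, the set reachable from src is {core, pump, src}.
Cut edges: src->pipe (cap 1), core->dst (cap 1). Sum = 2.

2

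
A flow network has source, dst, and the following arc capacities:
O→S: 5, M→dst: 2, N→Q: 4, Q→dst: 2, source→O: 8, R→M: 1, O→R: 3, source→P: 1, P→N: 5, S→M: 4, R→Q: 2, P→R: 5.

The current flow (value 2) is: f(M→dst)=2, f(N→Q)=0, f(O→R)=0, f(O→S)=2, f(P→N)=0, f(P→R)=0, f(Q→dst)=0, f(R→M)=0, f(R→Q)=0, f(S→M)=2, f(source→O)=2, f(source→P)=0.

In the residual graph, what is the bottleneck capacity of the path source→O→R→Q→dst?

2

Residual capacities along the path: source→O: 6, O→R: 3, R→Q: 2, Q→dst: 2.
Minimum is 2.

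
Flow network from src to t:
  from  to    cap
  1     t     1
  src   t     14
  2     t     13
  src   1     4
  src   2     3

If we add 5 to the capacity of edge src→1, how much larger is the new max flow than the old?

Original max flow = 18.
Edge src→1 does not cross the min cut (source side {1, src}), so extra capacity there cannot help.
New max flow = 18. Increase = 0.

0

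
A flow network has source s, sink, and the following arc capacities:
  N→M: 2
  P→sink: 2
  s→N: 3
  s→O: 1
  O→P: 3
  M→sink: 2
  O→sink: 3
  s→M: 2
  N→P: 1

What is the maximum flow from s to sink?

4

Augment s→O→sink: bottleneck 1. Total 1.
Augment s→M→sink: bottleneck 2. Total 3.
Augment s→N→P→sink: bottleneck 1. Total 4.
No augmenting path remains in the residual graph.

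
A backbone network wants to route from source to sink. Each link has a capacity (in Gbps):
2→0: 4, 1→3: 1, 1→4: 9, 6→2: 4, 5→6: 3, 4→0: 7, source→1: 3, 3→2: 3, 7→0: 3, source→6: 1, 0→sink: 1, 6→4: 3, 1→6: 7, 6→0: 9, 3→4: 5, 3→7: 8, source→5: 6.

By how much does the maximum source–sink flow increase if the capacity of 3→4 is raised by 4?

Original max flow = 1.
Edge 3→4 does not cross the min cut (source side {0, 1, 2, 3, 4, 5, 6, 7, source}), so extra capacity there cannot help.
New max flow = 1. Increase = 0.

0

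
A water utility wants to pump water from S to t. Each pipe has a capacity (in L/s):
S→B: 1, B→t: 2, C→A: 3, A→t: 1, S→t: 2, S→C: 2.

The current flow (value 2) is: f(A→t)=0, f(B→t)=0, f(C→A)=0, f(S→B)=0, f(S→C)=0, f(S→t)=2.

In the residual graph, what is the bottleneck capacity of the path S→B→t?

1

Residual capacities along the path: S→B: 1, B→t: 2.
Minimum is 1.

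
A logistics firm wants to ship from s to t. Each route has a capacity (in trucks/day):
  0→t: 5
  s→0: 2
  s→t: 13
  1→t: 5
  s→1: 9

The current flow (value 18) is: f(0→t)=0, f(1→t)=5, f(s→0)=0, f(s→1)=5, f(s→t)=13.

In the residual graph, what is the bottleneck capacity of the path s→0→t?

2

Residual capacities along the path: s→0: 2, 0→t: 5.
Minimum is 2.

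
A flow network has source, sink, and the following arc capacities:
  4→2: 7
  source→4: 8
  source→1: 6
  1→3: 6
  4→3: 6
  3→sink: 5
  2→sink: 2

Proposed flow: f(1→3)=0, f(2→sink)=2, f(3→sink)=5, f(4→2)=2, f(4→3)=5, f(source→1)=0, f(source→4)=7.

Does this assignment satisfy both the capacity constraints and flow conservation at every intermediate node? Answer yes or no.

Yes

Every edge has 0 ≤ f(e) ≤ cap(e).
At each intermediate node, inflow equals outflow.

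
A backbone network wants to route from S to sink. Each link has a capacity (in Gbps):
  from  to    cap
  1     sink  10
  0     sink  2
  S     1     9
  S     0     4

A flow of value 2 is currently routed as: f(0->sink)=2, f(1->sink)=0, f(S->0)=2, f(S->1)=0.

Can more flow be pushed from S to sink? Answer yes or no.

Yes

Residual path S->1->sink has bottleneck 9 > 0.
Pushing 9 along it raises the flow to 11, so the given flow is not maximum.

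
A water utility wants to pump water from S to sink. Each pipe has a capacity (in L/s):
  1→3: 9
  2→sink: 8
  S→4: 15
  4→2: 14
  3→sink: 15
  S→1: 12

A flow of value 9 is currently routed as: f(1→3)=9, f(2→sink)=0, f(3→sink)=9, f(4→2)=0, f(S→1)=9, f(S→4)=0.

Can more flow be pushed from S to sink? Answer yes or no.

Residual path S→4→2→sink has bottleneck 8 > 0.
Pushing 8 along it raises the flow to 17, so the given flow is not maximum.

Yes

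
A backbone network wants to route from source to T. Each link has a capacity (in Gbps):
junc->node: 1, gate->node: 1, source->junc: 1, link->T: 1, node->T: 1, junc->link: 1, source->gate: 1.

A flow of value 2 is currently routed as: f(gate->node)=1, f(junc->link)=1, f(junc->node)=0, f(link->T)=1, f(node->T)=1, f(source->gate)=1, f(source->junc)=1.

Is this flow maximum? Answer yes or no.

Residual reachable from source: {source}; T is not reachable.
Saturated cut: source->junc, source->gate with total capacity 2 = current flow value. Flow is maximum.

Yes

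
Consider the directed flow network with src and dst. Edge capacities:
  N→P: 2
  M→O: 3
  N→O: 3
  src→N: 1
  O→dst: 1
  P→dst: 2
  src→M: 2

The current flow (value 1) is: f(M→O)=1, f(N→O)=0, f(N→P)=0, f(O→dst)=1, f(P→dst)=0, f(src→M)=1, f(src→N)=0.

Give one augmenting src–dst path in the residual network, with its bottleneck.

Residual along src→N→P→dst: src→N: 1, N→P: 2, P→dst: 2.
Bottleneck = min = 1.

src→N→P→dst, bottleneck 1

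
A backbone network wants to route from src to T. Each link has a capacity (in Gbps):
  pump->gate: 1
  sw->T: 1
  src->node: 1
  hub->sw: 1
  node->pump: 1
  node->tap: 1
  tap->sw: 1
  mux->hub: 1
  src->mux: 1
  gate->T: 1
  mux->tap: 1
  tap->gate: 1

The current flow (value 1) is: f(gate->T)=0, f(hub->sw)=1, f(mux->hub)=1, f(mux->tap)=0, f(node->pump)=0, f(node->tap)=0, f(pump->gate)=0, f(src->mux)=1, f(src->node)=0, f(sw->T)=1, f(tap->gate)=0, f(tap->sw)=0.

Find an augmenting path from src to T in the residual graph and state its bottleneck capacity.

src->node->tap->gate->T, bottleneck 1

Residual along src->node->tap->gate->T: src->node: 1, node->tap: 1, tap->gate: 1, gate->T: 1.
Bottleneck = min = 1.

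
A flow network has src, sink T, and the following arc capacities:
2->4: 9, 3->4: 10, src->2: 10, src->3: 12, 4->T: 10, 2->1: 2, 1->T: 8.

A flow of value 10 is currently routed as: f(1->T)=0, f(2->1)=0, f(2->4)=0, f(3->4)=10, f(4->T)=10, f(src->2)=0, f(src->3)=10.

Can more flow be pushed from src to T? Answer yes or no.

Yes

Residual path src->2->1->T has bottleneck 2 > 0.
Pushing 2 along it raises the flow to 12, so the given flow is not maximum.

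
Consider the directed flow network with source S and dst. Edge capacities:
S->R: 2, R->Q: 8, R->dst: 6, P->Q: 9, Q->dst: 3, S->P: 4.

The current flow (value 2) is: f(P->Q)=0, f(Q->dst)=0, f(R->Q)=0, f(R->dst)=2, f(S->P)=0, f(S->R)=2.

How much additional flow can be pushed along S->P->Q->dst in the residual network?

3

Residual capacities along the path: S->P: 4, P->Q: 9, Q->dst: 3.
Minimum is 3.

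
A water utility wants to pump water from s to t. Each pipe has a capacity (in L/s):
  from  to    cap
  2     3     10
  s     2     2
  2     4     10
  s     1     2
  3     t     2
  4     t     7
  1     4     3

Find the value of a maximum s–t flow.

4

Augment s->2->3->t: bottleneck 2. Total 2.
Augment s->1->4->t: bottleneck 2. Total 4.
No augmenting path remains in the residual graph.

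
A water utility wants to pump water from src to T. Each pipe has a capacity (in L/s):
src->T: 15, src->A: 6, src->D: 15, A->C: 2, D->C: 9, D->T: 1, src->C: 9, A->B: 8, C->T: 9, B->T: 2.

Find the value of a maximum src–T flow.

Augment src->T: bottleneck 15. Total 15.
Augment src->D->T: bottleneck 1. Total 16.
Augment src->C->T: bottleneck 9. Total 25.
Augment src->A->B->T: bottleneck 2. Total 27.
No augmenting path remains in the residual graph.

27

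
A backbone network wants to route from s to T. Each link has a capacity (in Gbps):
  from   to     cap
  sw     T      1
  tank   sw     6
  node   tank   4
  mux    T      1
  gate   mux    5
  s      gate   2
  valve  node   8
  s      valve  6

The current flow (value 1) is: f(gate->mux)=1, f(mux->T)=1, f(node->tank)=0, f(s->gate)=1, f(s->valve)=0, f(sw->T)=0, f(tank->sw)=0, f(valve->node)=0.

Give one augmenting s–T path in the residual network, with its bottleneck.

s->valve->node->tank->sw->T, bottleneck 1

Residual along s->valve->node->tank->sw->T: s->valve: 6, valve->node: 8, node->tank: 4, tank->sw: 6, sw->T: 1.
Bottleneck = min = 1.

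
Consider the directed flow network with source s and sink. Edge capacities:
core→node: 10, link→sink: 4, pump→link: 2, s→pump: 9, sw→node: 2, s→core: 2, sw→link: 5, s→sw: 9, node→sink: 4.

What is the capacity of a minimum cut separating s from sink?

8

Max flow = 8 (via 4 augmenting paths).
In the residual at optimum, the set reachable from s is {link, pump, s, sw}.
Cut edges: s→core (cap 2), sw→node (cap 2), link→sink (cap 4). Sum = 8.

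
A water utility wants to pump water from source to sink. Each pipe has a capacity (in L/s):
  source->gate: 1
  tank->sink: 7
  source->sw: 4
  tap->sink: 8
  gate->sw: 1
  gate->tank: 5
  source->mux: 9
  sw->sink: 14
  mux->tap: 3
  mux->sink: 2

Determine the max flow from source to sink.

10

Augment source->mux->sink: bottleneck 2. Total 2.
Augment source->sw->sink: bottleneck 4. Total 6.
Augment source->mux->tap->sink: bottleneck 3. Total 9.
Augment source->gate->tank->sink: bottleneck 1. Total 10.
No augmenting path remains in the residual graph.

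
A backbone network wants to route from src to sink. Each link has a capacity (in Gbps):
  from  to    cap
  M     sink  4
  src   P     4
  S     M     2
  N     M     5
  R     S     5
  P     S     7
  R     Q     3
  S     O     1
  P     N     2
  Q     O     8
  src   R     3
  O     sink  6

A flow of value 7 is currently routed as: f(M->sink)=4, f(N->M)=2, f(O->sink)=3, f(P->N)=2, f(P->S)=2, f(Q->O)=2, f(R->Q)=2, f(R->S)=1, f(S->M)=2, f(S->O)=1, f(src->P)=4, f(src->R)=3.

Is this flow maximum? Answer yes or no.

Residual reachable from src: {src}; sink is not reachable.
Saturated cut: src->P, src->R with total capacity 7 = current flow value. Flow is maximum.

Yes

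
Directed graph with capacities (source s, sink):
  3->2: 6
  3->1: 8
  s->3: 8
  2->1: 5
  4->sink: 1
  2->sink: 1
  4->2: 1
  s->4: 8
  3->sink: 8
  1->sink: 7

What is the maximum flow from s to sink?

Augment s->4->sink: bottleneck 1. Total 1.
Augment s->3->sink: bottleneck 8. Total 9.
Augment s->4->2->sink: bottleneck 1. Total 10.
No augmenting path remains in the residual graph.

10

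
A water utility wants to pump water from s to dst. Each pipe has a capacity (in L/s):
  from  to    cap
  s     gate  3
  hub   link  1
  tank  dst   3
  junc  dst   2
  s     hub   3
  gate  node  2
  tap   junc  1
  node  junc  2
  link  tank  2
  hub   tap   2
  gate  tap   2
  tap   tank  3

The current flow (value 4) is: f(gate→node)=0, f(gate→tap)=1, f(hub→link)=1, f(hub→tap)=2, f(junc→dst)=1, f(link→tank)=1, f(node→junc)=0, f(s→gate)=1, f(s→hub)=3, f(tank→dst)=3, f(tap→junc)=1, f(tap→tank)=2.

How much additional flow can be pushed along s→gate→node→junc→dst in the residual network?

1

Residual capacities along the path: s→gate: 2, gate→node: 2, node→junc: 2, junc→dst: 1.
Minimum is 1.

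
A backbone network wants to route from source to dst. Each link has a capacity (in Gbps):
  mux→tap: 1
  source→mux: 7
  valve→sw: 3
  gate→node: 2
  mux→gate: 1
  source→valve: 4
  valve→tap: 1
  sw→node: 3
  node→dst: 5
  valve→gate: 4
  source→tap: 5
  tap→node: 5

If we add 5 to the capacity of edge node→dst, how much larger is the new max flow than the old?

Original max flow = 5.
After raising cap(node→dst), augmenting paths through that edge carry 5 more units.
New max flow = 10. Increase = 5.

5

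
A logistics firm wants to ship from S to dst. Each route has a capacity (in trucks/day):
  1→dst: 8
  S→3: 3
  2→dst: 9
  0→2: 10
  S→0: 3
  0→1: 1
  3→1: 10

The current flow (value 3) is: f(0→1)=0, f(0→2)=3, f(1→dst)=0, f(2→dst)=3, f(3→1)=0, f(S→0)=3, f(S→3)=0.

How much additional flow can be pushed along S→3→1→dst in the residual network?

3

Residual capacities along the path: S→3: 3, 3→1: 10, 1→dst: 8.
Minimum is 3.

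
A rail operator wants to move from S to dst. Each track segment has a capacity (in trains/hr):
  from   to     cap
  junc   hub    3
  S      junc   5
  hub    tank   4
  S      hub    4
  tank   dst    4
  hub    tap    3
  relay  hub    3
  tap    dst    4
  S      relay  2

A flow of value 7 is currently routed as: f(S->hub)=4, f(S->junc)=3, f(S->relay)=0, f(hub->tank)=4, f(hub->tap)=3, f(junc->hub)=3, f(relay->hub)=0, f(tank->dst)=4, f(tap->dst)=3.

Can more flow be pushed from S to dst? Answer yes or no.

Residual reachable from S: {S, hub, junc, relay}; dst is not reachable.
Saturated cut: hub->tap, hub->tank with total capacity 7 = current flow value. Flow is maximum.

No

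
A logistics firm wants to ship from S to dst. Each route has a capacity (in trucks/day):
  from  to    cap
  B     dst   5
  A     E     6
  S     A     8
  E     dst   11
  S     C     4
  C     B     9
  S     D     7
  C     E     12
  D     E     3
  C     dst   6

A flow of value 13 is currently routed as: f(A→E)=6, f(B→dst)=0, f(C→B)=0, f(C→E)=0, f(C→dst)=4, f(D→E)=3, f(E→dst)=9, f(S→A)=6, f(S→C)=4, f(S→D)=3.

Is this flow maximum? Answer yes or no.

Yes

Residual reachable from S: {A, D, S}; dst is not reachable.
Saturated cut: S→C, D→E, A→E with total capacity 13 = current flow value. Flow is maximum.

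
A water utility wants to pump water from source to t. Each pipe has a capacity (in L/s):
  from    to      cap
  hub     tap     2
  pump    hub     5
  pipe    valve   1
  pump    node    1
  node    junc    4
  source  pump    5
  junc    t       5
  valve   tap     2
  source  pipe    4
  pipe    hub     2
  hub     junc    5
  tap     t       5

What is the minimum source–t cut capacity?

8

Max flow = 8 (via 4 augmenting paths).
In the residual at optimum, the set reachable from source is {pipe, source}.
Cut edges: source->pump (cap 5), pipe->hub (cap 2), pipe->valve (cap 1). Sum = 8.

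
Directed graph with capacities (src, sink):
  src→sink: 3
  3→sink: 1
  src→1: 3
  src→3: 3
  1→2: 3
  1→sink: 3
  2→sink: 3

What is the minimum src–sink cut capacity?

7

Max flow = 7 (via 3 augmenting paths).
In the residual at optimum, the set reachable from src is {3, src}.
Cut edges: src→1 (cap 3), src→sink (cap 3), 3→sink (cap 1). Sum = 7.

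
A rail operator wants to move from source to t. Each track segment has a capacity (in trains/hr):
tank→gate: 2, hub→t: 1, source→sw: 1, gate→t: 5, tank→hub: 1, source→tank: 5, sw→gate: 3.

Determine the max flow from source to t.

Augment source→sw→gate→t: bottleneck 1. Total 1.
Augment source→tank→gate→t: bottleneck 2. Total 3.
Augment source→tank→hub→t: bottleneck 1. Total 4.
No augmenting path remains in the residual graph.

4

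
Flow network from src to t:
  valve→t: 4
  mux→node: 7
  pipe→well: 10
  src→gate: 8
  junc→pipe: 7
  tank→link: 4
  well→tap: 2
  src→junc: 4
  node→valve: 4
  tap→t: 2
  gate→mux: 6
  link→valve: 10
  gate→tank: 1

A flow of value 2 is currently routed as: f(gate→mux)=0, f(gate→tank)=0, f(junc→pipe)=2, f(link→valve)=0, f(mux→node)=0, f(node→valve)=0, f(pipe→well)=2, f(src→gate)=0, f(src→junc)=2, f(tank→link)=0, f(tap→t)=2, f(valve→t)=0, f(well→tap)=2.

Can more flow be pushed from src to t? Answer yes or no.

Residual path src→gate→mux→node→valve→t has bottleneck 4 > 0.
Pushing 4 along it raises the flow to 6, so the given flow is not maximum.

Yes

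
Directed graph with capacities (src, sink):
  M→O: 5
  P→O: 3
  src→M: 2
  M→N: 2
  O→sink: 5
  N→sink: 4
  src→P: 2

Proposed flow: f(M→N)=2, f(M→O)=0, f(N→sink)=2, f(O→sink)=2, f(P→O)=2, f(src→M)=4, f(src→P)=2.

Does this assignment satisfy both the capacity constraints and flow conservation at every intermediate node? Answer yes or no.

Capacity violated on src→M: flow 4 > capacity 2.

No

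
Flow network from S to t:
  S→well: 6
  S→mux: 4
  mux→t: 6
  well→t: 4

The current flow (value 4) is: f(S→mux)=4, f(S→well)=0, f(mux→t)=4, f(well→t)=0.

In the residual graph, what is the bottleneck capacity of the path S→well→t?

Residual capacities along the path: S→well: 6, well→t: 4.
Minimum is 4.

4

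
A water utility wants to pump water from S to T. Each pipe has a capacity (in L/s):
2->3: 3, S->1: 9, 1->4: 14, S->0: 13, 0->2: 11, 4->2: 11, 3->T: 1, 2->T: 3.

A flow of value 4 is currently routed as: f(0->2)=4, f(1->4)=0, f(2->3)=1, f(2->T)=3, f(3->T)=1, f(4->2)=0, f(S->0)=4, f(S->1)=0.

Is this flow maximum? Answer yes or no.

Residual reachable from S: {0, 1, 2, 3, 4, S}; T is not reachable.
Saturated cut: 2->T, 3->T with total capacity 4 = current flow value. Flow is maximum.

Yes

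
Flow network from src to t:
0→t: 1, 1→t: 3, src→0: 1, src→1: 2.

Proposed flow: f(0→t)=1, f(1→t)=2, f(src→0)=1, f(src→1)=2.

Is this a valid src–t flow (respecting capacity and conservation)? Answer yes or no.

Every edge has 0 ≤ f(e) ≤ cap(e).
At each intermediate node, inflow equals outflow.

Yes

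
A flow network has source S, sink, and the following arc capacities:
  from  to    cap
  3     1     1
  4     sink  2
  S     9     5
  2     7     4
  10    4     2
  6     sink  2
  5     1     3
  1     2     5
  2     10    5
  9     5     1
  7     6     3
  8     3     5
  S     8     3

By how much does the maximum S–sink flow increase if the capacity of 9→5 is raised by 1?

1

Original max flow = 2.
After raising cap(9→5), augmenting paths through that edge carry 1 more unit.
New max flow = 3. Increase = 1.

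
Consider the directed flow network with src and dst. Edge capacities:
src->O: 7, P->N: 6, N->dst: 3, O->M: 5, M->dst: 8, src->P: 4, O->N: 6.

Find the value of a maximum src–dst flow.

Augment src->P->N->dst: bottleneck 3. Total 3.
Augment src->O->M->dst: bottleneck 5. Total 8.
No augmenting path remains in the residual graph.

8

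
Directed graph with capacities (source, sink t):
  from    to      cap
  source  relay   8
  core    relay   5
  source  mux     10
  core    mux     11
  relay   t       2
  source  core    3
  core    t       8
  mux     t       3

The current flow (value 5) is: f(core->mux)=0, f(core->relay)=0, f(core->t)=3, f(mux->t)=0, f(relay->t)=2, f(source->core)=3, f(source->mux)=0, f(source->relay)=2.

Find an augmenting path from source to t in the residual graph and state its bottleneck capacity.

source->mux->t, bottleneck 3

Residual along source->mux->t: source->mux: 10, mux->t: 3.
Bottleneck = min = 3.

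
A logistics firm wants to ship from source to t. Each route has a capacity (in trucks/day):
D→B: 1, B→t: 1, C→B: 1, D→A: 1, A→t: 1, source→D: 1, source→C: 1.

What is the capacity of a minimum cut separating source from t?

2

Max flow = 2 (via 2 augmenting paths).
In the residual at optimum, the set reachable from source is {source}.
Cut edges: source→C (cap 1), source→D (cap 1). Sum = 2.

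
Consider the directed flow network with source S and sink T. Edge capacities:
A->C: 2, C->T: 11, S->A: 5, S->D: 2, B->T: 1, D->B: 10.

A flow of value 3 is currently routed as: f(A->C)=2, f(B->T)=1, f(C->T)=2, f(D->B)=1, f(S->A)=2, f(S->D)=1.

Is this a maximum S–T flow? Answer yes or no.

Residual reachable from S: {A, B, D, S}; T is not reachable.
Saturated cut: A->C, B->T with total capacity 3 = current flow value. Flow is maximum.

Yes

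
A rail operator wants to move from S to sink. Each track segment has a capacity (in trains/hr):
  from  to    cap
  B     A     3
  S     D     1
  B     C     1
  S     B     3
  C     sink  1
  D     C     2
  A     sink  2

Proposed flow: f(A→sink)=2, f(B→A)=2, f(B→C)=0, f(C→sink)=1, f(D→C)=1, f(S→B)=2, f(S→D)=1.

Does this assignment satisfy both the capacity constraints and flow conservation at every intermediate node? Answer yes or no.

Yes

Every edge has 0 ≤ f(e) ≤ cap(e).
At each intermediate node, inflow equals outflow.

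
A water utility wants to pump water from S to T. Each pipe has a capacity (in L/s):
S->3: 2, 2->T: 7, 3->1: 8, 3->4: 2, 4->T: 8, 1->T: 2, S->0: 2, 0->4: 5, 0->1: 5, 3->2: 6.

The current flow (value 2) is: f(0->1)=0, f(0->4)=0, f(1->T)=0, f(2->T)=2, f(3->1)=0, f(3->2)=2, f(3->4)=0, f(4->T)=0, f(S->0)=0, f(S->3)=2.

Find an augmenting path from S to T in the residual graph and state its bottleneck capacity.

S->0->4->T, bottleneck 2

Residual along S->0->4->T: S->0: 2, 0->4: 5, 4->T: 8.
Bottleneck = min = 2.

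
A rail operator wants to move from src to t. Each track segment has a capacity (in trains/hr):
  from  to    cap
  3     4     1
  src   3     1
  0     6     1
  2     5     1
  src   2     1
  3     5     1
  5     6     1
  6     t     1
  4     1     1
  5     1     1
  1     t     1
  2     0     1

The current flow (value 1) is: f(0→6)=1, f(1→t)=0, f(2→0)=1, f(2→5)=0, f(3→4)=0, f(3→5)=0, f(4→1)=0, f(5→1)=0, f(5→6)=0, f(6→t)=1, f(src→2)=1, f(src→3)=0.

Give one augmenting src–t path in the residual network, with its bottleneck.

src→3→5→1→t, bottleneck 1

Residual along src→3→5→1→t: src→3: 1, 3→5: 1, 5→1: 1, 1→t: 1.
Bottleneck = min = 1.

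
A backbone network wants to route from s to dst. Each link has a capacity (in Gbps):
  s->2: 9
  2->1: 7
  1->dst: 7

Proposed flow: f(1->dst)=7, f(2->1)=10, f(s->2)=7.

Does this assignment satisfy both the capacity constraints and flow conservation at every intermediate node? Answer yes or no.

Capacity violated on 2->1: flow 10 > capacity 7.

No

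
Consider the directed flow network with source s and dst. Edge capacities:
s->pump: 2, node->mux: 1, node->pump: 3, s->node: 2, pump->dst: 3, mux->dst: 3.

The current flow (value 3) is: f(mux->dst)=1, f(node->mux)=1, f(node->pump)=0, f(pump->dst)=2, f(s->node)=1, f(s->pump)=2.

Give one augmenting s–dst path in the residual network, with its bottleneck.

s->node->pump->dst, bottleneck 1

Residual along s->node->pump->dst: s->node: 1, node->pump: 3, pump->dst: 1.
Bottleneck = min = 1.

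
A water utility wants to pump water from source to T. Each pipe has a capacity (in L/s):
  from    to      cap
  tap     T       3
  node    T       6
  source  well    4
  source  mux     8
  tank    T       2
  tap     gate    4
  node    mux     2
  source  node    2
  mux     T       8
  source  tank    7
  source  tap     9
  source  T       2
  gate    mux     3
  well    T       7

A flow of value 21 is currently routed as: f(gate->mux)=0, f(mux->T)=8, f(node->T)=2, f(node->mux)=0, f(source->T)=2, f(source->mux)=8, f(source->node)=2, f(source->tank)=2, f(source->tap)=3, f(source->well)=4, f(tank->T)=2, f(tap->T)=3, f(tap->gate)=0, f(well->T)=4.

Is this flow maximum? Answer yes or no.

Residual reachable from source: {gate, mux, source, tank, tap}; T is not reachable.
Saturated cut: source->well, source->node, source->T, tap->T, tank->T, mux->T with total capacity 21 = current flow value. Flow is maximum.

Yes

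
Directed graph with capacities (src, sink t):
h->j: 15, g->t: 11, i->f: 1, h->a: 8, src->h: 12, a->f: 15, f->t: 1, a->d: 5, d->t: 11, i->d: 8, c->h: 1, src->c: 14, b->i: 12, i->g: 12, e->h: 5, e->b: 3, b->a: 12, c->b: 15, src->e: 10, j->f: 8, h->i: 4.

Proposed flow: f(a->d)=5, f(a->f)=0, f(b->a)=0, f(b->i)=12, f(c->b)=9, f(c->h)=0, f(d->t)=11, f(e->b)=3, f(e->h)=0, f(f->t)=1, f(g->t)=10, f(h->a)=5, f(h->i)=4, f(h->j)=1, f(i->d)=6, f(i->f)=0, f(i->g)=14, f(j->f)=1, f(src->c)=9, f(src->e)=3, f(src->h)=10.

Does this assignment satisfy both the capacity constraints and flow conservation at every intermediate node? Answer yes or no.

Capacity violated on i->g: flow 14 > capacity 12.

No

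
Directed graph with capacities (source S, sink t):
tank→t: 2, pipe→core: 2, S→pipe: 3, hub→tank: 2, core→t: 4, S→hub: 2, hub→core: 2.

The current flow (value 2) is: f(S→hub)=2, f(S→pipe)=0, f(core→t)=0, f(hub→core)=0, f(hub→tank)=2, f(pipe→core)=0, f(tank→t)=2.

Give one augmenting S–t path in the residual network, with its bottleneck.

Residual along S→pipe→core→t: S→pipe: 3, pipe→core: 2, core→t: 4.
Bottleneck = min = 2.

S→pipe→core→t, bottleneck 2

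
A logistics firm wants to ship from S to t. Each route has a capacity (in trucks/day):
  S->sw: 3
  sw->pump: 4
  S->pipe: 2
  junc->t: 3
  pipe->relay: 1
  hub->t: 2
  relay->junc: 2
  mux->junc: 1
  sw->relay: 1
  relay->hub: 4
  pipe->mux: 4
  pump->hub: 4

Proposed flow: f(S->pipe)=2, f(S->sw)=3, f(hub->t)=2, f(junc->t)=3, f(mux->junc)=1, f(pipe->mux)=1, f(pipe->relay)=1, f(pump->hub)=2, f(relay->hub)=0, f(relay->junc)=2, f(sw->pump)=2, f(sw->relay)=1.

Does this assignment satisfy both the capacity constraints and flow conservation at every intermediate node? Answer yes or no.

Yes

Every edge has 0 ≤ f(e) ≤ cap(e).
At each intermediate node, inflow equals outflow.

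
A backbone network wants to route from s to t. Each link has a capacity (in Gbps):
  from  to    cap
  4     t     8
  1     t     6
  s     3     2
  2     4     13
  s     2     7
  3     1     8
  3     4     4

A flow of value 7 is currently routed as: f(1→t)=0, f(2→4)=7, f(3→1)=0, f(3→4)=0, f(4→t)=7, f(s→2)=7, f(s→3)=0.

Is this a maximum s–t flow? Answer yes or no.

Residual path s→3→4→t has bottleneck 1 > 0.
Pushing 1 along it raises the flow to 8, so the given flow is not maximum.

No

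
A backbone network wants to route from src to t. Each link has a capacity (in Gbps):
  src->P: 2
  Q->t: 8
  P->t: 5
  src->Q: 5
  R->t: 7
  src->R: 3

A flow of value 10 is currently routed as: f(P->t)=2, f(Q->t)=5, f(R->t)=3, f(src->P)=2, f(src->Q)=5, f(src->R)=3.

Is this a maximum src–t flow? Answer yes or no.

Residual reachable from src: {src}; t is not reachable.
Saturated cut: src->P, src->Q, src->R with total capacity 10 = current flow value. Flow is maximum.

Yes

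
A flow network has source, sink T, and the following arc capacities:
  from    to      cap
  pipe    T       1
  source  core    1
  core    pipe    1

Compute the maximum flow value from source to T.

Augment source->core->pipe->T: bottleneck 1. Total 1.
No augmenting path remains in the residual graph.

1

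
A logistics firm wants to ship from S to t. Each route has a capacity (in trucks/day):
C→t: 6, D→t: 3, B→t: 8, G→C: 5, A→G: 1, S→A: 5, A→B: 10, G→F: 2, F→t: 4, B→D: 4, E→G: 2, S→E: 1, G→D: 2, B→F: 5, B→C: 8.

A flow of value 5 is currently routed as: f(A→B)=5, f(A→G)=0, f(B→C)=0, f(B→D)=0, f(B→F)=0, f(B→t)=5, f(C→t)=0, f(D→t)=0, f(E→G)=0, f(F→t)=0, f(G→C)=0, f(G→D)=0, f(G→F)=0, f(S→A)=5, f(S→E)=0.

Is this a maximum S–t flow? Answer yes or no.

Residual path S→E→G→F→t has bottleneck 1 > 0.
Pushing 1 along it raises the flow to 6, so the given flow is not maximum.

No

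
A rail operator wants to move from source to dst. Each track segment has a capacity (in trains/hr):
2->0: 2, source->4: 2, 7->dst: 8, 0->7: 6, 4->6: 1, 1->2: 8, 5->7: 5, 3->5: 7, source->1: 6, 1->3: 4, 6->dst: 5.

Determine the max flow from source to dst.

Augment source->4->6->dst: bottleneck 1. Total 1.
Augment source->1->3->5->7->dst: bottleneck 4. Total 5.
Augment source->1->2->0->7->dst: bottleneck 2. Total 7.
No augmenting path remains in the residual graph.

7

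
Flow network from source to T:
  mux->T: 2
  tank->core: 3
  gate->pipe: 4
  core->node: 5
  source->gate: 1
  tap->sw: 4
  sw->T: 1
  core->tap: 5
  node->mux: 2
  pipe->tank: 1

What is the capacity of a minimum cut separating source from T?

1

Max flow = 1 (via 1 augmenting path).
In the residual at optimum, the set reachable from source is {source}.
Cut edges: source->gate (cap 1). Sum = 1.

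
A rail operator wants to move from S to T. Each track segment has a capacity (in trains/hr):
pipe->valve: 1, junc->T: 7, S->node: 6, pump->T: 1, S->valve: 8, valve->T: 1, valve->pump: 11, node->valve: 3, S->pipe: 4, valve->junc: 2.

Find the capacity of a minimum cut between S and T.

Max flow = 4 (via 3 augmenting paths).
In the residual at optimum, the set reachable from S is {S, node, pipe, pump, valve}.
Cut edges: valve->junc (cap 2), valve->T (cap 1), pump->T (cap 1). Sum = 4.

4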